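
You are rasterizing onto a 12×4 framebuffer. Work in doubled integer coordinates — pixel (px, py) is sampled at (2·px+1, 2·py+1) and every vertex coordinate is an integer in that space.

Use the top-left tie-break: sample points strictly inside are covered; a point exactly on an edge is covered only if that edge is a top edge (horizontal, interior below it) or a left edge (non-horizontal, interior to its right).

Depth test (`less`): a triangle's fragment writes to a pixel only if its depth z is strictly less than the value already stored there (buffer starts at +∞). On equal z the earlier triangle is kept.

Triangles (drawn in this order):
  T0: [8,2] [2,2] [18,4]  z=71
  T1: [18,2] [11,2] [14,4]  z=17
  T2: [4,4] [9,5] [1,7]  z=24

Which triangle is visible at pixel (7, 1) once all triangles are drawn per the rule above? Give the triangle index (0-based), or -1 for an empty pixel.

T0:
  2·area = 12  (B↔C swapped to make it positive)
  edge (8, 2)→(18, 4): d=(10,2) right/bottom  bias=-1
  edge (18, 4)→(2, 2): d=(-16,-2) top-left  bias=+0
  edge (2, 2)→(8, 2): d=(6,0) top-left  bias=+0
    (1,0)@(3, 1): e=[0,18,-6] → ·  [on edge]
    (5,1)@(11, 3): e=[4,2,6] → █
    (6,1)@(13, 3): e=[0,6,6] → ·  [on edge]
    (5,2)@(11, 5): e=[24,-30,18] → ·
    (11,2)@(23, 5): e=[0,-6,18] → ·  [on edge]
  covered (1 px):
    · · · · · · · · · · · ·
    · · · · · █ · · · · · ·
    · · · · · · · · · · · ·
    · · · · · · · · · · · ·
T1:
  2·area = 14  (B↔C swapped to make it positive)
  edge (18, 2)→(14, 4): d=(-4,2) right/bottom  bias=-1
  edge (14, 4)→(11, 2): d=(-3,-2) top-left  bias=+0
  edge (11, 2)→(18, 2): d=(7,0) top-left  bias=+0
    (6,1)@(13, 3): e=[6,1,7] → █
    (7,1)@(15, 3): e=[2,5,7] → █
    (8,1)@(17, 3): e=[-2,9,7] → ·
    (6,2)@(13, 5): e=[-2,-5,21] → ·
    (7,2)@(15, 5): e=[-6,-1,21] → ·
  covered (2 px):
    · · · · · · · · · · · ·
    · · · · · · █ █ · · · ·
    · · · · · · · · · · · ·
    · · · · · · · · · · · ·
T2:
  2·area = 18
  edge (4, 4)→(9, 5): d=(5,1) right/bottom  bias=-1
  edge (9, 5)→(1, 7): d=(-8,2) right/bottom  bias=-1
  edge (1, 7)→(4, 4): d=(3,-3) top-left  bias=+0
    (3,0)@(7, 1): e=[-18,36,0] → ·  [on edge]
    (2,1)@(5, 3): e=[-6,24,0] → ·  [on edge]
    (8,1)@(17, 3): e=[-18,0,36] → ·  [on edge]
    (1,2)@(3, 5): e=[6,12,0] → █  [on edge]
    (2,2)@(5, 5): e=[4,8,6] → █
    (3,2)@(7, 5): e=[2,4,12] → █
    (4,2)@(9, 5): e=[0,0,18] → ·  [on edge]
    (0,3)@(1, 7): e=[18,0,0] → ·  [on edge]
    (1,3)@(3, 7): e=[16,-4,6] → ·
    (2,3)@(5, 7): e=[14,-8,12] → ·
    (3,3)@(7, 7): e=[12,-12,18] → ·
    (9,3)@(19, 7): e=[0,-36,54] → ·  [on edge]
  covered (3 px):
    · · · · · · · · · · · ·
    · · · · · · · · · · · ·
    · █ █ █ · · · · · · · ·
    · · · · · · · · · · · ·

Z-buffer (winner per pixel, '.' = empty):
  . . . . . . . . . . . .
  . . . . . 0 1 1 . . . .
  . 2 2 2 . . . . . . . .
  . . . . . . . . . . . .

Answer: 1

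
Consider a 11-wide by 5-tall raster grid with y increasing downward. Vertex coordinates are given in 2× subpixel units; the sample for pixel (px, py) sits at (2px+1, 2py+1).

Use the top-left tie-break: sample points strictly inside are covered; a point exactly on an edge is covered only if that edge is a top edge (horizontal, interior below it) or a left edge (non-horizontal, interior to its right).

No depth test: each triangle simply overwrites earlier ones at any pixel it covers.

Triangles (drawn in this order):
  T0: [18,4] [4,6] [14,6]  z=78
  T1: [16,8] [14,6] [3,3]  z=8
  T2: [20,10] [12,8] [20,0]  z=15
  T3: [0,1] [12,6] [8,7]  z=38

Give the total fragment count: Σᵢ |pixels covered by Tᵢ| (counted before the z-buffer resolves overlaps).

T0:
  2·area = 20  (B↔C swapped to make it positive)
  edge (18, 4)→(14, 6): d=(-4,2) right/bottom  bias=-1
  edge (14, 6)→(4, 6): d=(-10,0) right/bottom  bias=-1
  edge (4, 6)→(18, 4): d=(14,-2) top-left  bias=+0
    (5,2)@(11, 5): e=[10,10,0] → #  [on edge]
    (6,2)@(13, 5): e=[6,10,4] → #
    (7,2)@(15, 5): e=[2,10,8] → #
    (8,2)@(17, 5): e=[-2,10,12] → ·
    (5,3)@(11, 7): e=[2,-10,28] → ·
    (6,3)@(13, 7): e=[-2,-10,32] → ·
    (7,3)@(15, 7): e=[-6,-10,36] → ·
  covered (3 px):
    · · · · · · · · · · ·
    · · · · · · · · · · ·
    · · · · · # # # · · ·
    · · · · · · · · · · ·
    · · · · · · · · · · ·
T1:
  2·area = 16  (B↔C swapped to make it positive)
  edge (16, 8)→(3, 3): d=(-13,-5) top-left  bias=+0
  edge (3, 3)→(14, 6): d=(11,3) right/bottom  bias=-1
  edge (14, 6)→(16, 8): d=(2,2) right/bottom  bias=-1
    (4,0)@(9, 1): e=[56,-40,0] → ·  [on edge]
    (1,1)@(3, 3): e=[0,0,16] → ·  [on edge]
    (5,1)@(11, 3): e=[40,-24,0] → ·  [on edge]
    (4,2)@(9, 5): e=[4,4,8] → #
    (5,2)@(11, 5): e=[14,-2,4] → ·
    (6,2)@(13, 5): e=[24,-8,0] → ·  [on edge]
    (4,3)@(9, 7): e=[-22,26,12] → ·
    (7,3)@(15, 7): e=[8,8,0] → ·  [on edge]
    (8,4)@(17, 9): e=[-8,24,0] → ·  [on edge]
  covered (1 px):
    · · · · · · · · · · ·
    · · · · · · · · · · ·
    · · · · # · · · · · ·
    · · · · · · · · · · ·
    · · · · · · · · · · ·
T2:
  2·area = 80
  edge (20, 10)→(12, 8): d=(-8,-2) top-left  bias=+0
  edge (12, 8)→(20, 0): d=(8,-8) top-left  bias=+0
  edge (20, 0)→(20, 10): d=(0,10) right/bottom  bias=-1
    (9,0)@(19, 1): e=[70,0,10] → #  [on edge]
    (10,0)@(21, 1): e=[74,16,-10] → ·
    (8,1)@(17, 3): e=[50,0,30] → #  [on edge]
    (10,1)@(21, 3): e=[58,32,-10] → ·
    (7,2)@(15, 5): e=[30,0,50] → #  [on edge]
    (10,2)@(21, 5): e=[42,48,-10] → ·
    (6,3)@(13, 7): e=[10,0,70] → #  [on edge]
    (10,3)@(21, 7): e=[26,64,-10] → ·
    (5,4)@(11, 9): e=[-10,0,90] → ·  [on edge]
    (6,4)@(13, 9): e=[-6,16,70] → ·
    (7,4)@(15, 9): e=[-2,32,50] → ·
    (8,4)@(17, 9): e=[2,48,30] → #
  covered (12 px):
    · · · · · · · · · # ·
    · · · · · · · · # # ·
    · · · · · · · # # # ·
    · · · · · · # # # # ·
    · · · · · · · · # # ·
T3:
  2·area = 32
  edge (0, 1)→(12, 6): d=(12,5) right/bottom  bias=-1
  edge (12, 6)→(8, 7): d=(-4,1) right/bottom  bias=-1
  edge (8, 7)→(0, 1): d=(-8,-6) top-left  bias=+0
    (1,1)@(3, 3): e=[9,21,2] → #
    (2,1)@(5, 3): e=[-1,19,14] → ·
    (1,2)@(3, 5): e=[33,13,-14] → ·
    (3,2)@(7, 5): e=[13,9,10] → #
    (4,2)@(9, 5): e=[3,7,22] → #
    (5,2)@(11, 5): e=[-7,5,34] → ·
    (3,3)@(7, 7): e=[37,1,-6] → ·
    (4,3)@(9, 7): e=[27,-1,6] → ·
  covered (3 px):
    · · · · · · · · · · ·
    · # · · · · · · · · ·
    · · · # # · · · · · ·
    · · · · · · · · · · ·
    · · · · · · · · · · ·

Result: 19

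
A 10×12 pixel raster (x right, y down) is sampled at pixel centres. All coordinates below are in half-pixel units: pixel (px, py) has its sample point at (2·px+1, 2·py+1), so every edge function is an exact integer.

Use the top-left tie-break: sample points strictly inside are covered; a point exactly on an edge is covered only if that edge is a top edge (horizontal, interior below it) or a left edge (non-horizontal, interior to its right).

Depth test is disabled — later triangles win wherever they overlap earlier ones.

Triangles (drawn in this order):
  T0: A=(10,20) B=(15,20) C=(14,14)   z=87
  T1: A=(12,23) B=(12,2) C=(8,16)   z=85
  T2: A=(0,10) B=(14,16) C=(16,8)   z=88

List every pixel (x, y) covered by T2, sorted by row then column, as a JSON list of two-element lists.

T0:
  2·area = 30  (B↔C swapped to make it positive)
  edge (10, 20)→(14, 14): d=(4,-6) top-left  bias=+0
  edge (14, 14)→(15, 20): d=(1,6) right/bottom  bias=-1
  edge (15, 20)→(10, 20): d=(-5,0) right/bottom  bias=-1
    (6,8)@(13, 17): e=[6,9,15] → #
    (7,8)@(15, 17): e=[18,-3,15] → ·
    (5,9)@(11, 19): e=[2,23,5] → #
    (7,9)@(15, 19): e=[26,-1,5] → ·
    (5,10)@(11, 21): e=[10,25,-5] → ·
    (6,10)@(13, 21): e=[22,13,-5] → ·
  covered (3 px):
    · · · · · · · · · ·
    · · · · · · · · · ·
    · · · · · · · · · ·
    · · · · · · · · · ·
    · · · · · · · · · ·
    · · · · · · · · · ·
    · · · · · · · · · ·
    · · · · · · · · · ·
    · · · · · · # · · ·
    · · · · · # # · · ·
    · · · · · · · · · ·
    · · · · · · · · · ·
T1:
  2·area = 84  (B↔C swapped to make it positive)
  edge (12, 23)→(8, 16): d=(-4,-7) top-left  bias=+0
  edge (8, 16)→(12, 2): d=(4,-14) top-left  bias=+0
  edge (12, 2)→(12, 23): d=(0,21) right/bottom  bias=-1
    (5,3)@(11, 7): e=[57,6,21] → #
    (6,3)@(13, 7): e=[71,34,-21] → ·
    (5,4)@(11, 9): e=[49,14,21] → #
    (6,4)@(13, 9): e=[63,42,-21] → ·
    (5,5)@(11, 11): e=[41,22,21] → #
    (6,5)@(13, 11): e=[55,50,-21] → ·
    (4,6)@(9, 13): e=[19,2,63] → #
    (6,6)@(13, 13): e=[47,58,-21] → ·
    (4,7)@(9, 15): e=[11,10,63] → #
    (6,7)@(13, 15): e=[39,66,-21] → ·
    (4,8)@(9, 17): e=[3,18,63] → #
    (6,8)@(13, 17): e=[31,74,-21] → ·
  covered (11 px):
    · · · · · · · · · ·
    · · · · · · · · · ·
    · · · · · · · · · ·
    · · · · · # · · · ·
    · · · · · # · · · ·
    · · · · · # · · · ·
    · · · · # # · · · ·
    · · · · # # · · · ·
    · · · · # # · · · ·
    · · · · · # · · · ·
    · · · · · # · · · ·
    · · · · · · · · · ·
T2:
  2·area = 124  (B↔C swapped to make it positive)
  edge (0, 10)→(16, 8): d=(16,-2) top-left  bias=+0
  edge (16, 8)→(14, 16): d=(-2,8) right/bottom  bias=-1
  edge (14, 16)→(0, 10): d=(-14,-6) top-left  bias=+0
    (4,4)@(9, 9): e=[2,54,68] → #
    (5,4)@(11, 9): e=[6,38,80] → #
    (6,4)@(13, 9): e=[10,22,92] → #
    (7,4)@(15, 9): e=[14,6,104] → #
    (8,4)@(17, 9): e=[18,-10,116] → ·
    (1,5)@(3, 11): e=[22,98,4] → #
    (2,5)@(5, 11): e=[26,82,16] → #
    (3,5)@(7, 11): e=[30,66,28] → #
    (8,5)@(17, 11): e=[50,-14,88] → ·
    (1,6)@(3, 13): e=[54,94,-24] → ·
    (2,6)@(5, 13): e=[58,78,-12] → ·
    (3,6)@(7, 13): e=[62,62,0] → #  [on edge]
  covered (16 px):
    · · · · · · · · · ·
    · · · · · · · · · ·
    · · · · · · · · · ·
    · · · · · · · · · ·
    · · · · # # # # · ·
    · # # # # # # # · ·
    · · · # # # # · · ·
    · · · · · · # · · ·
    · · · · · · · · · ·
    · · · · · · · · · ·
    · · · · · · · · · ·
    · · · · · · · · · ·

Result: [[4,4],[5,4],[6,4],[7,4],[1,5],[2,5],[3,5],[4,5],[5,5],[6,5],[7,5],[3,6],[4,6],[5,6],[6,6],[6,7]]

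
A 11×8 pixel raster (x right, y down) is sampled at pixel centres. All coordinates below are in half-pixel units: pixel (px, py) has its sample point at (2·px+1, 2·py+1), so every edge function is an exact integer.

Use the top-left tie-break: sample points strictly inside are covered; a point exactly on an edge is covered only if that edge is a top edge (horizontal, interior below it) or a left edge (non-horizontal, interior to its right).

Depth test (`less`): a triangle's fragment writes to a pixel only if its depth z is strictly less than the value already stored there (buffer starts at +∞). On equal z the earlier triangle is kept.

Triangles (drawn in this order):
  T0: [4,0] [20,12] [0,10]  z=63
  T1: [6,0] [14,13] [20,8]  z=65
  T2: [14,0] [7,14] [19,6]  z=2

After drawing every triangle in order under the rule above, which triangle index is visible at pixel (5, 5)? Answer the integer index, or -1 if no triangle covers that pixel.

T0:
  2·area = 208
  edge (4, 0)→(20, 12): d=(16,12) right/bottom  bias=-1
  edge (20, 12)→(0, 10): d=(-20,-2) top-left  bias=+0
  edge (0, 10)→(4, 0): d=(4,-10) top-left  bias=+0
    (2,0)@(5, 1): e=[4,190,14] → █
    (3,0)@(7, 1): e=[-20,194,34] → ·
    (1,1)@(3, 3): e=[60,146,2] → █
    (3,1)@(7, 3): e=[12,154,42] → █
    (4,1)@(9, 3): e=[-12,158,62] → ·
    (1,2)@(3, 5): e=[92,106,10] → █
    (4,2)@(9, 5): e=[20,118,70] → █
    (5,2)@(11, 5): e=[-4,122,90] → ·
    (1,3)@(3, 7): e=[124,66,18] → █
    (5,3)@(11, 7): e=[28,82,98] → █
    (6,3)@(13, 7): e=[4,86,118] → █
    (7,3)@(15, 7): e=[-20,90,138] → ·
  covered (26 px):
    · · █ · · · · · · · ·
    · █ █ █ · · · · · · ·
    · █ █ █ █ · · · · · ·
    · █ █ █ █ █ █ · · · ·
    █ █ █ █ █ █ █ █ · · ·
    · · · · · █ █ █ █ · ·
    · · · · · · · · · · ·
    · · · · · · · · · · ·
T1:
  2·area = 118  (B↔C swapped to make it positive)
  edge (6, 0)→(20, 8): d=(14,8) right/bottom  bias=-1
  edge (20, 8)→(14, 13): d=(-6,5) right/bottom  bias=-1
  edge (14, 13)→(6, 0): d=(-8,-13) top-left  bias=+0
    (3,0)@(7, 1): e=[6,107,5] → █
    (4,0)@(9, 1): e=[-10,97,31] → ·
    (3,1)@(7, 3): e=[34,95,-11] → ·
    (4,1)@(9, 3): e=[18,85,15] → █
    (5,1)@(11, 3): e=[2,75,41] → █
    (6,1)@(13, 3): e=[-14,65,67] → ·
    (4,2)@(9, 5): e=[46,73,-1] → ·
    (5,2)@(11, 5): e=[30,63,25] → █
    (6,2)@(13, 5): e=[14,53,51] → █
    (7,2)@(15, 5): e=[-2,43,77] → ·
    (5,3)@(11, 7): e=[58,51,9] → █
    (7,3)@(15, 7): e=[26,31,61] → █
  covered (14 px):
    · · · █ · · · · · · ·
    · · · · █ █ · · · · ·
    · · · · · █ █ · · · ·
    · · · · · █ █ █ █ · ·
    · · · · · · █ █ █ · ·
    · · · · · · █ █ · · ·
    · · · · · · · · · · ·
    · · · · · · · · · · ·
T2:
  2·area = 112  (B↔C swapped to make it positive)
  edge (14, 0)→(19, 6): d=(5,6) right/bottom  bias=-1
  edge (19, 6)→(7, 14): d=(-12,8) right/bottom  bias=-1
  edge (7, 14)→(14, 0): d=(7,-14) top-left  bias=+0
    (6,1)@(13, 3): e=[21,84,7] → █
    (7,1)@(15, 3): e=[9,68,35] → █
    (8,1)@(17, 3): e=[-3,52,63] → ·
    (6,2)@(13, 5): e=[31,60,21] → █
    (8,2)@(17, 5): e=[7,28,77] → █
    (9,2)@(19, 5): e=[-5,12,105] → ·
    (5,3)@(11, 7): e=[53,52,7] → █
    (9,3)@(19, 7): e=[5,-12,119] → ·
    (5,4)@(11, 9): e=[63,28,21] → █
    (7,4)@(15, 9): e=[39,-4,77] → ·
    (8,4)@(17, 9): e=[27,-20,105] → ·
    (4,5)@(9, 11): e=[85,20,7] → █
  covered (13 px):
    · · · · · · · · · · ·
    · · · · · · █ █ · · ·
    · · · · · · █ █ █ · ·
    · · · · · █ █ █ █ · ·
    · · · · · █ █ · · · ·
    · · · · █ █ · · · · ·
    · · · · · · · · · · ·
    · · · · · · · · · · ·

Z-buffer (winner per pixel, '.' = empty):
  . . 0 1 . . . . . . .
  . 0 0 0 1 1 2 2 . . .
  . 0 0 0 0 1 2 2 2 . .
  . 0 0 0 0 2 2 2 2 . .
  0 0 0 0 0 2 2 0 1 . .
  . . . . 2 2 0 0 0 . .
  . . . . . . . . . . .
  . . . . . . . . . . .

Final: 2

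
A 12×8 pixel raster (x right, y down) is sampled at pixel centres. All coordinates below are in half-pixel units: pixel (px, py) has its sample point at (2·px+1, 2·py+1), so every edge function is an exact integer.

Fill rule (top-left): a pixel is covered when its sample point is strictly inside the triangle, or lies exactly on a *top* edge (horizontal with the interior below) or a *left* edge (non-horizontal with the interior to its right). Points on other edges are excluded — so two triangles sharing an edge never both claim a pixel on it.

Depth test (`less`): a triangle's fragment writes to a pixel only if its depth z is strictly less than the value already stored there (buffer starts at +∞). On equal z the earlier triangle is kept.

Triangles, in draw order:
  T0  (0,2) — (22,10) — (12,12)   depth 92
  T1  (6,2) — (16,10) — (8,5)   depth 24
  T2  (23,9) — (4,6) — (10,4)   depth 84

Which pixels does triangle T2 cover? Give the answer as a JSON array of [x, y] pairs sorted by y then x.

T0:
  2·area = 124
  edge (0, 2)→(22, 10): d=(22,8) right/bottom  bias=-1
  edge (22, 10)→(12, 12): d=(-10,2) right/bottom  bias=-1
  edge (12, 12)→(0, 2): d=(-12,-10) top-left  bias=+0
    (2,2)@(5, 5): e=[26,84,14] → █
    (3,2)@(7, 5): e=[10,80,34] → █
    (4,2)@(9, 5): e=[-6,76,54] → ·
    (2,3)@(5, 7): e=[70,64,-10] → ·
    (3,3)@(7, 7): e=[54,60,10] → █
    (4,3)@(9, 7): e=[38,56,30] → █
    (5,3)@(11, 7): e=[22,52,50] → █
    (6,3)@(13, 7): e=[6,48,70] → █
    (7,3)@(15, 7): e=[-10,44,90] → ·
    (3,4)@(7, 9): e=[98,40,-14] → ·
    (4,4)@(9, 9): e=[82,36,6] → █
    (7,4)@(15, 9): e=[34,24,66] → █
    (8,5)@(17, 11): e=[62,0,62] → ·  [on edge]
    (3,6)@(7, 13): e=[186,0,-62] → ·  [on edge]
  covered (15 px):
    · · · · · · · · · · · ·
    · · · · · · · · · · · ·
    · · █ █ · · · · · · · ·
    · · · █ █ █ █ · · · · ·
    · · · · █ █ █ █ █ █ · ·
    · · · · · █ █ █ · · · ·
    · · · · · · · · · · · ·
    · · · · · · · · · · · ·
T1:
  2·area = 14
  edge (6, 2)→(16, 10): d=(10,8) right/bottom  bias=-1
  edge (16, 10)→(8, 5): d=(-8,-5) top-left  bias=+0
  edge (8, 5)→(6, 2): d=(-2,-3) top-left  bias=+0
    (3,1)@(7, 3): e=[2,11,1] → █
    (4,1)@(9, 3): e=[-14,21,7] → ·
    (3,2)@(7, 5): e=[22,-5,-3] → ·
    (4,2)@(9, 5): e=[6,5,3] → █
    (5,2)@(11, 5): e=[-10,15,9] → ·
    (4,3)@(9, 7): e=[26,-11,-1] → ·
  covered (2 px):
    · · · · · · · · · · · ·
    · · · █ · · · · · · · ·
    · · · · █ · · · · · · ·
    · · · · · · · · · · · ·
    · · · · · · · · · · · ·
    · · · · · · · · · · · ·
    · · · · · · · · · · · ·
    · · · · · · · · · · · ·
T2:
  2·area = 56
  edge (23, 9)→(4, 6): d=(-19,-3) top-left  bias=+0
  edge (4, 6)→(10, 4): d=(6,-2) top-left  bias=+0
  edge (10, 4)→(23, 9): d=(13,5) right/bottom  bias=-1
    (9,0)@(19, 1): e=[140,0,-84] → ·  [on edge]
    (6,1)@(13, 3): e=[84,0,-28] → ·  [on edge]
    (3,2)@(7, 5): e=[28,0,28] → █  [on edge]
    (4,2)@(9, 5): e=[34,4,18] → █
    (5,2)@(11, 5): e=[40,8,8] → █
    (6,2)@(13, 5): e=[46,12,-2] → ·
    (0,3)@(1, 7): e=[-28,0,84] → ·  [on edge]
    (3,3)@(7, 7): e=[-10,12,54] → ·
    (4,3)@(9, 7): e=[-4,16,44] → ·
    (5,3)@(11, 7): e=[2,20,34] → █
    (6,3)@(13, 7): e=[8,24,24] → █
    (7,3)@(15, 7): e=[14,28,14] → █
    (11,4)@(23, 9): e=[0,56,0] → ·  [on edge]
  covered (7 px):
    · · · · · · · · · · · ·
    · · · · · · · · · · · ·
    · · · █ █ █ · · · · · ·
    · · · · · █ █ █ █ · · ·
    · · · · · · · · · · · ·
    · · · · · · · · · · · ·
    · · · · · · · · · · · ·
    · · · · · · · · · · · ·

Result: [[3,2],[4,2],[5,2],[5,3],[6,3],[7,3],[8,3]]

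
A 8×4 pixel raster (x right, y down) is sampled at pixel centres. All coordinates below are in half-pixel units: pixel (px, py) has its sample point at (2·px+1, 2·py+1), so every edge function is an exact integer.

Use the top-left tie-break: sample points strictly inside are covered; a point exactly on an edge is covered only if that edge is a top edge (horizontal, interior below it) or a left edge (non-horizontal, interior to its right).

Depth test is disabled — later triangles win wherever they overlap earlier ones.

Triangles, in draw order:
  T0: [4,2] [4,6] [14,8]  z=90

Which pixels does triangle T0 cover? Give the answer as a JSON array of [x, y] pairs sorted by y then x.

T0:
  2·area = 40  (B↔C swapped to make it positive)
  edge (4, 2)→(14, 8): d=(10,6) right/bottom  bias=-1
  edge (14, 8)→(4, 6): d=(-10,-2) top-left  bias=+0
  edge (4, 6)→(4, 2): d=(0,-4) top-left  bias=+0
    (2,1)@(5, 3): e=[4,32,4] → #
    (3,1)@(7, 3): e=[-8,36,12] → ·
    (2,2)@(5, 5): e=[24,12,4] → #
    (3,2)@(7, 5): e=[12,16,12] → #
    (4,2)@(9, 5): e=[0,20,20] → ·  [on edge]
    (2,3)@(5, 7): e=[44,-8,4] → ·
    (3,3)@(7, 7): e=[32,-4,12] → ·
    (4,3)@(9, 7): e=[20,0,20] → #  [on edge]
    (5,3)@(11, 7): e=[8,4,28] → #
    (6,3)@(13, 7): e=[-4,8,36] → ·
  covered (5 px):
    · · · · · · · ·
    · · # · · · · ·
    · · # # · · · ·
    · · · · # # · ·

Final: [[2,1],[2,2],[3,2],[4,3],[5,3]]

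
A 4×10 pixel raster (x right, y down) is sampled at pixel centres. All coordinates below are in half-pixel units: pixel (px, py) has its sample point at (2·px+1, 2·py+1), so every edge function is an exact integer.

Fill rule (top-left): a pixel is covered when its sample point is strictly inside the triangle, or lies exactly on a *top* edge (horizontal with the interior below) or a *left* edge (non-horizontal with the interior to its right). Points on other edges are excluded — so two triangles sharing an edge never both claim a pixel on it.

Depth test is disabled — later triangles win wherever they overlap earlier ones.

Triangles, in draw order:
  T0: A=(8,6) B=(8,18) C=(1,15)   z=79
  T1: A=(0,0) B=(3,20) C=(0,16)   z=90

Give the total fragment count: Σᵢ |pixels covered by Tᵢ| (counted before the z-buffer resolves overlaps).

T0:
  2·area = 84
  edge (8, 6)→(8, 18): d=(0,12) right/bottom  bias=-1
  edge (8, 18)→(1, 15): d=(-7,-3) top-left  bias=+0
  edge (1, 15)→(8, 6): d=(7,-9) top-left  bias=+0
    (3,4)@(7, 9): e=[12,60,12] → #
    (2,5)@(5, 11): e=[36,40,8] → #
    (1,6)@(3, 13): e=[60,20,4] → #
    (0,7)@(1, 15): e=[84,0,0] → #  [on edge]
    (0,8)@(1, 17): e=[84,-14,14] → ·
    (1,8)@(3, 17): e=[60,-8,32] → ·
    (2,8)@(5, 17): e=[36,-2,50] → ·
    (3,8)@(7, 17): e=[12,4,68] → #
    (3,9)@(7, 19): e=[12,-10,82] → ·
  covered (11 px):
    · · · ·
    · · · ·
    · · · ·
    · · · ·
    · · · #
    · · # #
    · # # #
    # # # #
    · · · #
    · · · ·
T1:
  2·area = 48
  edge (0, 0)→(3, 20): d=(3,20) right/bottom  bias=-1
  edge (3, 20)→(0, 16): d=(-3,-4) top-left  bias=+0
  edge (0, 16)→(0, 0): d=(0,-16) top-left  bias=+0
    (0,3)@(1, 7): e=[1,31,16] → #
    (1,3)@(3, 7): e=[-39,39,48] → ·
    (0,4)@(1, 9): e=[7,25,16] → #
    (1,4)@(3, 9): e=[-33,33,48] → ·
    (0,5)@(1, 11): e=[13,19,16] → #
    (1,5)@(3, 11): e=[-27,27,48] → ·
    (0,6)@(1, 13): e=[19,13,16] → #
    (1,6)@(3, 13): e=[-21,21,48] → ·
    (0,7)@(1, 15): e=[25,7,16] → #
    (1,7)@(3, 15): e=[-15,15,48] → ·
    (0,8)@(1, 17): e=[31,1,16] → #
    (1,8)@(3, 17): e=[-9,9,48] → ·
  covered (6 px):
    · · · ·
    · · · ·
    · · · ·
    # · · ·
    # · · ·
    # · · ·
    # · · ·
    # · · ·
    # · · ·
    · · · ·

Result: 17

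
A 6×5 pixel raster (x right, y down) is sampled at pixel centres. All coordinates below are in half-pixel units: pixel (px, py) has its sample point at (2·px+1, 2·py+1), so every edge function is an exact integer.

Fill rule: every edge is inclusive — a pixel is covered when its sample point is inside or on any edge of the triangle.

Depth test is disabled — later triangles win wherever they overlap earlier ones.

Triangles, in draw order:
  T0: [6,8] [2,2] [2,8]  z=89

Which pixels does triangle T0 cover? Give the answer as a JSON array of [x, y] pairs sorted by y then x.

T0:
  2·area = 24  (B↔C swapped to make it positive)
  edge (6, 8)→(2, 8): d=(-4,0) inclusive
  edge (2, 8)→(2, 2): d=(0,-6) inclusive
  edge (2, 2)→(6, 8): d=(4,6) inclusive
    (1,2)@(3, 5): e=[12,6,6] → X
    (2,2)@(5, 5): e=[12,18,-6] → .
    (1,3)@(3, 7): e=[4,6,14] → X
    (2,3)@(5, 7): e=[4,18,2] → X
    (3,3)@(7, 7): e=[4,30,-10] → .
    (1,4)@(3, 9): e=[-4,6,22] → .
    (2,4)@(5, 9): e=[-4,18,10] → .
  covered (3 px):
    . . . . . .
    . . . . . .
    . X . . . .
    . X X . . .
    . . . . . .

Answer: [[1,2],[1,3],[2,3]]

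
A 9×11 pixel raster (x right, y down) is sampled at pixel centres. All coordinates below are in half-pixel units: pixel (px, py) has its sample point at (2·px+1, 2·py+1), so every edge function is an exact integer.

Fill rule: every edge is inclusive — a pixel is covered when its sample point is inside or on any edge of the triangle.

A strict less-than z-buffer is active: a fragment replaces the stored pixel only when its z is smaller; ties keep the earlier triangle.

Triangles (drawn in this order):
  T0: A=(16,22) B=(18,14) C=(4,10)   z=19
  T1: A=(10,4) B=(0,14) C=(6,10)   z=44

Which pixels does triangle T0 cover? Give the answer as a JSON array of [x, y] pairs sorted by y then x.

T0:
  2·area = 120  (B↔C swapped to make it positive)
  edge (16, 22)→(4, 10): d=(-12,-12) inclusive
  edge (4, 10)→(18, 14): d=(14,4) inclusive
  edge (18, 14)→(16, 22): d=(-2,8) inclusive
    (0,3)@(1, 7): e=[0,-30,150] → .  [on edge]
    (1,4)@(3, 9): e=[0,-10,130] → .  [on edge]
    (2,5)@(5, 11): e=[0,10,110] → X  [on edge]
    (3,5)@(7, 11): e=[24,2,94] → X
    (4,5)@(9, 11): e=[48,-6,78] → .
    (2,6)@(5, 13): e=[-24,38,106] → .
    (3,6)@(7, 13): e=[0,30,90] → X  [on edge]
    (4,6)@(9, 13): e=[24,22,74] → X
    (5,6)@(11, 13): e=[48,14,58] → X
    (6,6)@(13, 13): e=[72,6,42] → X
    (7,6)@(15, 13): e=[96,-2,26] → .
    (3,7)@(7, 15): e=[-24,58,86] → .
    (4,7)@(9, 15): e=[0,50,70] → X  [on edge]
    (5,8)@(11, 17): e=[0,70,50] → X  [on edge]
    (6,9)@(13, 19): e=[0,90,30] → X  [on edge]
    (7,10)@(15, 21): e=[0,110,10] → X  [on edge]
  covered (18 px):
    . . . . . . . . .
    . . . . . . . . .
    . . . . . . . . .
    . . . . . . . . .
    . . . . . . . . .
    . . X X . . . . .
    . . . X X X X . .
    . . . . X X X X X
    . . . . . X X X X
    . . . . . . X X .
    . . . . . . . X .
T1:
  2·area = 20  (B↔C swapped to make it positive)
  edge (10, 4)→(6, 10): d=(-4,6) inclusive
  edge (6, 10)→(0, 14): d=(-6,4) inclusive
  edge (0, 14)→(10, 4): d=(10,-10) inclusive
    (6,0)@(13, 1): e=[-6,26,0] → .  [on edge]
    (5,1)@(11, 3): e=[-2,22,0] → .  [on edge]
    (4,2)@(9, 5): e=[2,18,0] → X  [on edge]
    (5,2)@(11, 5): e=[-10,10,20] → .
    (3,3)@(7, 7): e=[6,14,0] → X  [on edge]
    (4,3)@(9, 7): e=[-6,6,20] → .
    (2,4)@(5, 9): e=[10,10,0] → X  [on edge]
    (3,4)@(7, 9): e=[-2,2,20] → .
    (1,5)@(3, 11): e=[14,6,0] → X  [on edge]
    (2,5)@(5, 11): e=[2,-2,20] → .
    (0,6)@(1, 13): e=[18,2,0] → X  [on edge]
    (1,6)@(3, 13): e=[6,-6,20] → .
  covered (5 px):
    . . . . . . . . .
    . . . . . . . . .
    . . . . X . . . .
    . . . X . . . . .
    . . X . . . . . .
    . X . . . . . . .
    X . . . . . . . .
    . . . . . . . . .
    . . . . . . . . .
    . . . . . . . . .
    . . . . . . . . .

Final: [[2,5],[3,5],[3,6],[4,6],[5,6],[6,6],[4,7],[5,7],[6,7],[7,7],[8,7],[5,8],[6,8],[7,8],[8,8],[6,9],[7,9],[7,10]]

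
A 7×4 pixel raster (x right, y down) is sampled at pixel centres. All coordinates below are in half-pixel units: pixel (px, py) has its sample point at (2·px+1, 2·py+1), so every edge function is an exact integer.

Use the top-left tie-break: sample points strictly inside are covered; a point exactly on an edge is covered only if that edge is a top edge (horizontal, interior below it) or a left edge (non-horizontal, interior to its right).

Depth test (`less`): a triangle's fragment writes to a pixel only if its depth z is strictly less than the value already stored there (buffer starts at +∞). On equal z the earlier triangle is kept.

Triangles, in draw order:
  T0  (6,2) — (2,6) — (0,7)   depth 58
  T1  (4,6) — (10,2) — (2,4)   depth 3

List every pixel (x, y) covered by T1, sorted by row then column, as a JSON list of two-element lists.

T0:
  2·area = 4
  edge (6, 2)→(2, 6): d=(-4,4) right/bottom  bias=-1
  edge (2, 6)→(0, 7): d=(-2,1) right/bottom  bias=-1
  edge (0, 7)→(6, 2): d=(6,-5) top-left  bias=+0
    (3,0)@(7, 1): e=[0,5,-1] → .  [on edge]
    (2,1)@(5, 3): e=[0,3,1] → .  [on edge]
    (1,2)@(3, 5): e=[0,1,3] → .  [on edge]
    (0,3)@(1, 7): e=[0,-1,5] → .  [on edge]
  covered (0 px):
    . . . . . . .
    . . . . . . .
    . . . . . . .
    . . . . . . .
T1:
  2·area = 20  (B↔C swapped to make it positive)
  edge (4, 6)→(2, 4): d=(-2,-2) top-left  bias=+0
  edge (2, 4)→(10, 2): d=(8,-2) top-left  bias=+0
  edge (10, 2)→(4, 6): d=(-6,4) right/bottom  bias=-1
    (0,1)@(1, 3): e=[0,-10,30] → .  [on edge]
    (3,1)@(7, 3): e=[12,2,6] → X
    (4,1)@(9, 3): e=[16,6,-2] → .
    (1,2)@(3, 5): e=[0,10,10] → X  [on edge]
    (2,2)@(5, 5): e=[4,14,2] → X
    (3,2)@(7, 5): e=[8,18,-6] → .
    (1,3)@(3, 7): e=[-4,26,-2] → .
    (2,3)@(5, 7): e=[0,30,-10] → .  [on edge]
  covered (3 px):
    . . . . . . .
    . . . X . . .
    . X X . . . .
    . . . . . . .

Result: [[3,1],[1,2],[2,2]]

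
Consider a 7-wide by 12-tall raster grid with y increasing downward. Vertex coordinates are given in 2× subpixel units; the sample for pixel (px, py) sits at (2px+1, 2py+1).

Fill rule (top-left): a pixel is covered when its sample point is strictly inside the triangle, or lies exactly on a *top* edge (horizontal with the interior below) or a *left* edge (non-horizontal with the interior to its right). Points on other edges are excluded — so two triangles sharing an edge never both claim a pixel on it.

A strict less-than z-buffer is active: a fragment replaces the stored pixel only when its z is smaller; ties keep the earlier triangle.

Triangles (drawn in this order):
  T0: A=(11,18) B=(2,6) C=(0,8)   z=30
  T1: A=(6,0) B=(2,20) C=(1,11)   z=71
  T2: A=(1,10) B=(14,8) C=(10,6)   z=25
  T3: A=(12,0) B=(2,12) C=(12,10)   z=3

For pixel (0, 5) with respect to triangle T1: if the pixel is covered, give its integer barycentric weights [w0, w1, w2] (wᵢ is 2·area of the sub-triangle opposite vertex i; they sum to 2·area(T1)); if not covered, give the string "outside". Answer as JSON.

T0:
  2·area = 42  (B↔C swapped to make it positive)
  edge (11, 18)→(0, 8): d=(-11,-10) top-left  bias=+0
  edge (0, 8)→(2, 6): d=(2,-2) top-left  bias=+0
  edge (2, 6)→(11, 18): d=(9,12) right/bottom  bias=-1
    (3,0)@(7, 1): e=[147,0,-105] → ·  [on edge]
    (2,1)@(5, 3): e=[105,0,-63] → ·  [on edge]
    (1,2)@(3, 5): e=[63,0,-21] → ·  [on edge]
    (0,3)@(1, 7): e=[21,0,21] → █  [on edge]
    (1,3)@(3, 7): e=[41,4,-3] → ·
    (0,4)@(1, 9): e=[-1,4,39] → ·
    (1,4)@(3, 9): e=[19,8,15] → █
    (2,4)@(5, 9): e=[39,12,-9] → ·
    (1,5)@(3, 11): e=[-3,12,33] → ·
    (2,5)@(5, 11): e=[17,16,9] → █
    (3,5)@(7, 11): e=[37,20,-15] → ·
    (2,6)@(5, 13): e=[-5,20,27] → ·
  covered (4 px):
    · · · · · · ·
    · · · · · · ·
    · · · · · · ·
    █ · · · · · ·
    · █ · · · · ·
    · · █ · · · ·
    · · · █ · · ·
    · · · · · · ·
    · · · · · · ·
    · · · · · · ·
    · · · · · · ·
    · · · · · · ·
T1:
  2·area = 56
  edge (6, 0)→(2, 20): d=(-4,20) right/bottom  bias=-1
  edge (2, 20)→(1, 11): d=(-1,-9) top-left  bias=+0
  edge (1, 11)→(6, 0): d=(5,-11) top-left  bias=+0
    (2,1)@(5, 3): e=[8,44,4] → █
    (3,1)@(7, 3): e=[-32,62,26] → ·
    (2,2)@(5, 5): e=[0,42,14] → ·  [on edge]
    (1,3)@(3, 7): e=[32,22,2] → █
    (2,3)@(5, 7): e=[-8,40,24] → ·
    (1,4)@(3, 9): e=[24,20,12] → █
    (2,4)@(5, 9): e=[-16,38,34] → ·
    (0,5)@(1, 11): e=[56,0,0] → █  [on edge]
    (2,5)@(5, 11): e=[-24,36,44] → ·
    (0,6)@(1, 13): e=[48,-2,10] → ·
    (1,6)@(3, 13): e=[8,16,32] → █
    (2,6)@(5, 13): e=[-32,34,54] → ·
    (1,7)@(3, 15): e=[0,14,42] → ·  [on edge]
  covered (6 px):
    · · · · · · ·
    · · █ · · · ·
    · · · · · · ·
    · █ · · · · ·
    · █ · · · · ·
    █ █ · · · · ·
    · █ · · · · ·
    · · · · · · ·
    · · · · · · ·
    · · · · · · ·
    · · · · · · ·
    · · · · · · ·
T2:
  2·area = 34  (B↔C swapped to make it positive)
  edge (1, 10)→(10, 6): d=(9,-4) top-left  bias=+0
  edge (10, 6)→(14, 8): d=(4,2) right/bottom  bias=-1
  edge (14, 8)→(1, 10): d=(-13,2) right/bottom  bias=-1
    (4,3)@(9, 7): e=[5,6,23] → █
    (5,3)@(11, 7): e=[13,2,19] → █
    (6,3)@(13, 7): e=[21,-2,15] → ·
    (2,4)@(5, 9): e=[7,22,5] → █
    (3,4)@(7, 9): e=[15,18,1] → █
    (4,4)@(9, 9): e=[23,14,-3] → ·
    (5,4)@(11, 9): e=[31,10,-7] → ·
    (2,5)@(5, 11): e=[25,30,-21] → ·
    (3,5)@(7, 11): e=[33,26,-25] → ·
  covered (4 px):
    · · · · · · ·
    · · · · · · ·
    · · · · · · ·
    · · · · █ █ ·
    · · █ █ · · ·
    · · · · · · ·
    · · · · · · ·
    · · · · · · ·
    · · · · · · ·
    · · · · · · ·
    · · · · · · ·
    · · · · · · ·
T3:
  2·area = 100  (B↔C swapped to make it positive)
  edge (12, 0)→(12, 10): d=(0,10) right/bottom  bias=-1
  edge (12, 10)→(2, 12): d=(-10,2) right/bottom  bias=-1
  edge (2, 12)→(12, 0): d=(10,-12) top-left  bias=+0
    (5,1)@(11, 3): e=[10,72,18] → █
    (6,1)@(13, 3): e=[-10,68,42] → ·
    (4,2)@(9, 5): e=[30,56,14] → █
    (6,2)@(13, 5): e=[-10,48,62] → ·
    (3,3)@(7, 7): e=[50,40,10] → █
    (6,3)@(13, 7): e=[-10,28,82] → ·
    (2,4)@(5, 9): e=[70,24,6] → █
    (6,4)@(13, 9): e=[-10,8,102] → ·
    (1,5)@(3, 11): e=[90,8,2] → █
    (3,5)@(7, 11): e=[50,0,50] → ·  [on edge]
    (4,5)@(9, 11): e=[30,-4,74] → ·
    (5,5)@(11, 11): e=[10,-8,98] → ·
  covered (12 px):
    · · · · · · ·
    · · · · · █ ·
    · · · · █ █ ·
    · · · █ █ █ ·
    · · █ █ █ █ ·
    · █ █ · · · ·
    · · · · · · ·
    · · · · · · ·
    · · · · · · ·
    · · · · · · ·
    · · · · · · ·
    · · · · · · ·

Result: [0,0,56]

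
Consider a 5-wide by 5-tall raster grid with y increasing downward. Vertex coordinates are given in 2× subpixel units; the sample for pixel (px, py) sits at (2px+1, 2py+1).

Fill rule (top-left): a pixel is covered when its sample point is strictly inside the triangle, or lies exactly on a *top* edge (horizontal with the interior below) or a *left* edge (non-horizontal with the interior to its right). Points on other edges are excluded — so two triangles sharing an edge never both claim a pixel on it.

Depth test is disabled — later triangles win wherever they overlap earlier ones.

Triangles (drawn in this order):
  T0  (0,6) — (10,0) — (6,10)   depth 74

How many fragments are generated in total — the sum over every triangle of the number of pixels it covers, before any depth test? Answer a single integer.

T0:
  2·area = 76
  edge (0, 6)→(10, 0): d=(10,-6) top-left  bias=+0
  edge (10, 0)→(6, 10): d=(-4,10) right/bottom  bias=-1
  edge (6, 10)→(0, 6): d=(-6,-4) top-left  bias=+0
    (4,0)@(9, 1): e=[4,6,66] → █
    (2,1)@(5, 3): e=[0,38,38] → █  [on edge]
    (3,1)@(7, 3): e=[12,18,46] → █
    (4,1)@(9, 3): e=[24,-2,54] → ·
    (1,2)@(3, 5): e=[8,50,18] → █
    (4,2)@(9, 5): e=[44,-10,42] → ·
    (1,3)@(3, 7): e=[28,42,6] → █
    (4,3)@(9, 7): e=[64,-18,30] → ·
    (1,4)@(3, 9): e=[48,34,-6] → ·
    (2,4)@(5, 9): e=[60,14,2] → █
    (3,4)@(7, 9): e=[72,-6,10] → ·
  covered (10 px):
    · · · · █
    · · █ █ ·
    · █ █ █ ·
    · █ █ █ ·
    · · █ · ·

Answer: 10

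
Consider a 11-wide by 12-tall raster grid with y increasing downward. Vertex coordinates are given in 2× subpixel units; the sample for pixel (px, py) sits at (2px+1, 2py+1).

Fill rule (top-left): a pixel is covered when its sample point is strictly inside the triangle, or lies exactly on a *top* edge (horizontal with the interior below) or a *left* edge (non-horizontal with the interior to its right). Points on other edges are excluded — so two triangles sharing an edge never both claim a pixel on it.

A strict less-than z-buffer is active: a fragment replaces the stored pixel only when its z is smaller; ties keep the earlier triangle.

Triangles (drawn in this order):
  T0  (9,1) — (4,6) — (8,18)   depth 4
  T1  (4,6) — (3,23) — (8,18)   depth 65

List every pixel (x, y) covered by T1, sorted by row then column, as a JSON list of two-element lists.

T0:
  2·area = 80  (B↔C swapped to make it positive)
  edge (9, 1)→(8, 18): d=(-1,17) right/bottom  bias=-1
  edge (8, 18)→(4, 6): d=(-4,-12) top-left  bias=+0
  edge (4, 6)→(9, 1): d=(5,-5) top-left  bias=+0
    (4,0)@(9, 1): e=[0,80,0] → ·  [on edge]
    (1,1)@(3, 3): e=[100,0,-20] → ·  [on edge]
    (3,1)@(7, 3): e=[32,48,0] → #  [on edge]
    (4,1)@(9, 3): e=[-2,72,10] → ·
    (2,2)@(5, 5): e=[64,16,0] → #  [on edge]
    (4,2)@(9, 5): e=[-4,64,20] → ·
    (1,3)@(3, 7): e=[96,-16,0] → ·  [on edge]
    (2,3)@(5, 7): e=[62,8,10] → #
    (4,3)@(9, 7): e=[-6,56,30] → ·
    (0,4)@(1, 9): e=[128,-48,0] → ·  [on edge]
    (2,4)@(5, 9): e=[60,0,20] → #  [on edge]
    (4,4)@(9, 9): e=[-8,48,40] → ·
    (3,7)@(7, 15): e=[20,0,60] → #  [on edge]
    (4,10)@(9, 21): e=[-20,0,100] → ·  [on edge]
  covered (10 px):
    · · · · · · · · · · ·
    · · · # · · · · · · ·
    · · # # · · · · · · ·
    · · # # · · · · · · ·
    · · # # · · · · · · ·
    · · · # · · · · · · ·
    · · · # · · · · · · ·
    · · · # · · · · · · ·
    · · · · · · · · · · ·
    · · · · · · · · · · ·
    · · · · · · · · · · ·
    · · · · · · · · · · ·
T1:
  2·area = 80  (B↔C swapped to make it positive)
  edge (4, 6)→(8, 18): d=(4,12) right/bottom  bias=-1
  edge (8, 18)→(3, 23): d=(-5,5) right/bottom  bias=-1
  edge (3, 23)→(4, 6): d=(1,-17) top-left  bias=+0
    (1,1)@(3, 3): e=[0,100,-20] → ·  [on edge]
    (10,2)@(21, 5): e=[-208,0,288] → ·  [on edge]
    (9,3)@(19, 7): e=[-176,0,256] → ·  [on edge]
    (2,4)@(5, 9): e=[0,60,20] → ·  [on edge]
    (8,4)@(17, 9): e=[-144,0,224] → ·  [on edge]
    (2,5)@(5, 11): e=[8,50,22] → #
    (3,5)@(7, 11): e=[-16,40,56] → ·
    (7,5)@(15, 11): e=[-112,0,192] → ·  [on edge]
    (2,6)@(5, 13): e=[16,40,24] → #
    (3,6)@(7, 13): e=[-8,30,58] → ·
    (6,6)@(13, 13): e=[-80,0,160] → ·  [on edge]
    (2,7)@(5, 15): e=[24,30,26] → #
    (3,7)@(7, 15): e=[0,20,60] → ·  [on edge]
    (5,7)@(11, 15): e=[-48,0,128] → ·  [on edge]
    (4,8)@(9, 17): e=[-16,0,96] → ·  [on edge]
    (3,9)@(7, 19): e=[16,0,64] → ·  [on edge]
    (2,10)@(5, 21): e=[48,0,32] → ·  [on edge]
    (4,10)@(9, 21): e=[0,-20,100] → ·  [on edge]
    (1,11)@(3, 23): e=[80,0,0] → ·  [on edge]
  covered (6 px):
    · · · · · · · · · · ·
    · · · · · · · · · · ·
    · · · · · · · · · · ·
    · · · · · · · · · · ·
    · · · · · · · · · · ·
    · · # · · · · · · · ·
    · · # · · · · · · · ·
    · · # · · · · · · · ·
    · · # # · · · · · · ·
    · · # · · · · · · · ·
    · · · · · · · · · · ·
    · · · · · · · · · · ·

Final: [[2,5],[2,6],[2,7],[2,8],[3,8],[2,9]]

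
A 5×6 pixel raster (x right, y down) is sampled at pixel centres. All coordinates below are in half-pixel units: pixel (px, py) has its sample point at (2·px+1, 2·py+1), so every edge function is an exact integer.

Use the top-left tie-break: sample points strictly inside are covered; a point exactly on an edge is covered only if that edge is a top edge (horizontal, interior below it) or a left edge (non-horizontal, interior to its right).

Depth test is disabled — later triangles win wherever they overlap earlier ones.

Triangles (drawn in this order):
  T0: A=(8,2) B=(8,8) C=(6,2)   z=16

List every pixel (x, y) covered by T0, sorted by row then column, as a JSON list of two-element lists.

T0:
  2·area = 12
  edge (8, 2)→(8, 8): d=(0,6) right/bottom  bias=-1
  edge (8, 8)→(6, 2): d=(-2,-6) top-left  bias=+0
  edge (6, 2)→(8, 2): d=(2,0) top-left  bias=+0
    (3,1)@(7, 3): e=[6,4,2] → #
    (4,1)@(9, 3): e=[-6,16,2] → ·
    (3,2)@(7, 5): e=[6,0,6] → #  [on edge]
    (4,2)@(9, 5): e=[-6,12,6] → ·
    (3,3)@(7, 7): e=[6,-4,10] → ·
    (4,5)@(9, 11): e=[-6,0,18] → ·  [on edge]
  covered (2 px):
    · · · · ·
    · · · # ·
    · · · # ·
    · · · · ·
    · · · · ·
    · · · · ·

Answer: [[3,1],[3,2]]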